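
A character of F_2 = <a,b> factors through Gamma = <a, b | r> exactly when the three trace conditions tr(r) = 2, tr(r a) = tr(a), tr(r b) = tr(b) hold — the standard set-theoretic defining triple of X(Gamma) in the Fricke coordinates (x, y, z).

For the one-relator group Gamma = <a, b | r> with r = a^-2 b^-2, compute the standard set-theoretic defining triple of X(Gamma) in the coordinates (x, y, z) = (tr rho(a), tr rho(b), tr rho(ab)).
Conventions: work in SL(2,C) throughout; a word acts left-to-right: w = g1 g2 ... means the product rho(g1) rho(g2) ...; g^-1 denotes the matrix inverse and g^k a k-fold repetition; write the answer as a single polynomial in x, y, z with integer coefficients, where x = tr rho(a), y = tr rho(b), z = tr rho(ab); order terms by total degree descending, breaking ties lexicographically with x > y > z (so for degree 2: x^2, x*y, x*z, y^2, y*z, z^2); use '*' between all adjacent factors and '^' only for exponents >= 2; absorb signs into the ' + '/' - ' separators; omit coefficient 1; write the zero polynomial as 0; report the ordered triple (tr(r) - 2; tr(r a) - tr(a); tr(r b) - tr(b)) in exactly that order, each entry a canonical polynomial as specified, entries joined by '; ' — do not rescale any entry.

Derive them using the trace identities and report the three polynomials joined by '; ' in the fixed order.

trace(a^-1) = trace(a) = x
trace(a^-1 b) = trace(b) trace(a) - trace(b a)  (eliminate a^-1) = x*y - z
trace(a^-1 b^-1) = trace(a^-1) trace(b) - trace(a^-1 b)  (eliminate b^-1) = z
trace(a^-2 b^-1) = trace(a^-1 b^-1) trace(a) - trace(a^-1 b^-1 a)  (eliminate a^-1) = x*z - y
trace(a^-2) = trace(a^-1) trace(a) - trace(1)  (eliminate a^-1) = x^2 - 2
trace(a^-2 b^-2) = trace(a^-2 b^-1) trace(b) - trace(a^-2)  (eliminate b^-1) = x*y*z - x^2 - y^2 + 2
trace(a^-1 b^-2) = trace(a^-1 b^-1) trace(b) - trace(a^-1)   [inverse elimination on b] = y*z - x
assemble the triple (trace(r) - 2; trace(r a) - x; trace(r b) - y)

x*y*z - x^2 - y^2; y*z - 2*x; x*z - 2*y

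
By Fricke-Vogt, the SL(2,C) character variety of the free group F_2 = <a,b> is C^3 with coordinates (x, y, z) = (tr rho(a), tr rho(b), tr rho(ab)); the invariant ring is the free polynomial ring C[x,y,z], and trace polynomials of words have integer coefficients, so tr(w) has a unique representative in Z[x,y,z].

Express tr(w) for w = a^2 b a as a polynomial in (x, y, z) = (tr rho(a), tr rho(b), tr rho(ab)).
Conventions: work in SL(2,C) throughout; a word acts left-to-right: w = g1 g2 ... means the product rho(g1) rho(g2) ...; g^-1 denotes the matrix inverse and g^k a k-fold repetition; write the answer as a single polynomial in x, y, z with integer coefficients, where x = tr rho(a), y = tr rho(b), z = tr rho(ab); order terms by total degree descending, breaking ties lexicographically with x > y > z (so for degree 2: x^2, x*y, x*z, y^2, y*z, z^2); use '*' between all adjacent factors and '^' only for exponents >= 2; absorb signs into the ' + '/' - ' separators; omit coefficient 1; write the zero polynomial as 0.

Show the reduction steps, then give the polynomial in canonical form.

x^2*z - x*y - z

next, trace(b a^2) = trace(a) * trace(b a) - trace(b)   [square of a] = x*z - y
and trace(a^2 b a) = trace(a) * trace(b a^2) - trace(b a)   [square of a] = x^2*z - x*y - z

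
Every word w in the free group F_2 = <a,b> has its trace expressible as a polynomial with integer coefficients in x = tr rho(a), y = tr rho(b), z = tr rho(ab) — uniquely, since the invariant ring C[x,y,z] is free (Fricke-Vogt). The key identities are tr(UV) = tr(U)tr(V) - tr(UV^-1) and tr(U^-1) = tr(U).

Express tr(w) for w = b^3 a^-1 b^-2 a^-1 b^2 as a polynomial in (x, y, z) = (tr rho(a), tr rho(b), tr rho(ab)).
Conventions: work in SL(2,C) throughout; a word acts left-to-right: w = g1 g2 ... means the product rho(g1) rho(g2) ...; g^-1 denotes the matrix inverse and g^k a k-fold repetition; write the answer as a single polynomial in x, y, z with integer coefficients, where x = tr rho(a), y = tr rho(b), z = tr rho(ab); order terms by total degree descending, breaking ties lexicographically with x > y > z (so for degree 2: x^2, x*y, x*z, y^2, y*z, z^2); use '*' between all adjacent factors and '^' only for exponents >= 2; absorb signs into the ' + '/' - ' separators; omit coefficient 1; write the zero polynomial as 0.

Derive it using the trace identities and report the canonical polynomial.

x*y^6*z - x^2*y^5 - y^7 - y^5*z^2 - 3*x*y^4*z + 4*x^2*y^3 + 7*y^5 + 3*y^3*z^2 - 3*x^2*y - 14*y^3 - y*z^2 + x*z + 7*y

tr(b^2) = tr(b) * tr(b) - tr(1)   [square of b] = y^2 - 2
tr(b^3) = tr(b) * tr(b^2) - tr(b)   [square of b] = y^3 - 3*y
tr(a b^2) = tr(b) * tr(a b) - tr(a)   [square of b] = y*z - x
tr(b^3 a) = tr(b) * tr(a b^2) - tr(a b)   [square of b] = y^2*z - x*y - z
so tr(b^3 a^-1) = tr(b^3) * tr(a) - tr(b^3 a)   [inverse elimination on a] = x*y^3 - y^2*z - 2*x*y + z
tr(a b^4) = tr(b) * tr(b a b^2) - tr(b a b)   [square of b] = y^3*z - x*y^2 - 2*y*z + x
so tr(a^2 b^3) = tr(a) * tr(b^3 a) - tr(b^3)   [square of a] = x*y^2*z - x^2*y - y^3 - x*z + 3*y
reduce: tr(a^2 b^2) = tr(a) * tr(b^2 a) - tr(b^2)   [square of a] = x*y*z - x^2 - y^2 + 2
so tr(b^2 a^2 b^2) = tr(b) * tr(a^2 b^3) - tr(a^2 b^2)   [square of b] = x*y^3*z - x^2*y^2 - y^4 - 2*x*y*z + x^2 + 4*y^2 - 2
so tr(a b^5 a) = tr(b) * tr(b^2 a^2 b^2) - tr(b^2 a^2 b)   [square of b] = x*y^4*z - x^2*y^3 - y^5 - 3*x*y^2*z + 2*x^2*y + 5*y^3 + x*z - 5*y
tr(a b a b) = tr(b a) * tr(b a) - tr(1)   [split at a repeated b] = z^2 - 2
so tr(a b a) = tr(a) * tr(b a) - tr(b)   [square of a] = x*z - y
reduce: tr(b a b a b) = tr(b) * tr(a b a b) - tr(a b a)   [square of b] = y*z^2 - x*z - y
so tr(b^2 a b a b) = tr(b) * tr(b a b a b) - tr(b a b a)   [square of b] = y^2*z^2 - x*y*z - y^2 - z^2 + 2
reduce: tr(a b a b^4) = tr(b) * tr(b^2 a b a b) - tr(b^2 a b a)   [square of b] = y^3*z^2 - x*y^2*z - y^3 - 2*y*z^2 + x*z + 3*y
so tr(a b^5 a b) = tr(b) * tr(a b a b^4) - tr(a b a b^3)   [square of b] = y^4*z^2 - x*y^3*z - y^4 - 3*y^2*z^2 + 2*x*y*z + 4*y^2 + z^2 - 2
tr(b^-1 a b^5 a) = tr(a b^5 a) * tr(b) - tr(a b^5 a b)   [inverse elimination on b] = x*y^5*z - x^2*y^4 - y^6 - y^4*z^2 - 2*x*y^3*z + 2*x^2*y^2 + 6*y^4 + 3*y^2*z^2 - x*y*z - 9*y^2 - z^2 + 2
tr(b^-1 a b^5 a^-1) = tr(b^-1 a b^5) * tr(a) - tr(b^-1 a b^5 a)   [inverse elimination on a] = -x*y^5*z + x^2*y^4 + y^6 + y^4*z^2 + 3*x*y^3*z - 3*x^2*y^2 - 6*y^4 - 3*y^2*z^2 - x*y*z + x^2 + 9*y^2 + z^2 - 2
so tr(b^4) = tr(b) * tr(b^3) - tr(b^2)   [square of b] = y^4 - 4*y^2 + 2
tr(b^5) = tr(b) * tr(b^4) - tr(b^3)   [square of b] = y^5 - 5*y^3 + 5*y
tr(b^5 a^-1 b^-2 a) = tr(b^-1 a b^5 a^-1) * tr(b) - tr(b^-1 a b^5 a^-1 b)   [inverse elimination on b] = -x*y^6*z + x^2*y^5 + y^7 + y^5*z^2 + 3*x*y^4*z - 3*x^2*y^3 - 7*y^5 - 3*y^3*z^2 - x*y^2*z + x^2*y + 14*y^3 + y*z^2 - 7*y
tr(b^3 a^-1 b^-2 a^-1 b^2) = tr(b^5 a^-1 b^-2) * tr(a) - tr(b^5 a^-1 b^-2 a)   [inverse elimination on a] = x*y^6*z - x^2*y^5 - y^7 - y^5*z^2 - 3*x*y^4*z + 4*x^2*y^3 + 7*y^5 + 3*y^3*z^2 - 3*x^2*y - 14*y^3 - y*z^2 + x*z + 7*y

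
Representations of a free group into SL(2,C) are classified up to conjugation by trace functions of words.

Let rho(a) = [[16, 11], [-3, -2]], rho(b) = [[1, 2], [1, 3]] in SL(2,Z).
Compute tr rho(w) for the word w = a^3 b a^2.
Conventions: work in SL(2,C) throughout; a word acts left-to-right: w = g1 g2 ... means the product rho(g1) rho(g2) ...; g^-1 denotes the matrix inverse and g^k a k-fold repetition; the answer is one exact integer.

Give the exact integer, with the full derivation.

556571

rho(a) = [[16, 11], [-3, -2]]
... * rho(a) = [[16, 11], [-3, -2]]  ->  [[223, 154], [-42, -29]]
... * rho(a) = [[16, 11], [-3, -2]]  ->  [[3106, 2145], [-585, -404]]
... * rho(b) = [[1, 2], [1, 3]]  ->  [[5251, 12647], [-989, -2382]]
... * rho(a) = [[16, 11], [-3, -2]]  ->  [[46075, 32467], [-8678, -6115]]
... * rho(a) = [[16, 11], [-3, -2]]  ->  [[639799, 441891], [-120503, -83228]]
tr = 639799 + -83228 = 556571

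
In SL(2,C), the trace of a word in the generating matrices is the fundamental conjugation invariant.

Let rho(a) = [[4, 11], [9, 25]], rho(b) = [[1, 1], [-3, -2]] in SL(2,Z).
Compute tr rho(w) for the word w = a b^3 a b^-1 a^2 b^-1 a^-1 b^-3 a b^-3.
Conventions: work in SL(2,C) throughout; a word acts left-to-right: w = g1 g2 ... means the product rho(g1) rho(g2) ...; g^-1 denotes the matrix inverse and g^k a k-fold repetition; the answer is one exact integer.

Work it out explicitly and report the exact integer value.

1416098

rho(a) = [[4, 11], [9, 25]]
... * rho(b) = [[1, 1], [-3, -2]]  ->  [[-29, -18], [-66, -41]]
... * rho(b) = [[1, 1], [-3, -2]]  ->  [[25, 7], [57, 16]]
... * rho(b) = [[1, 1], [-3, -2]]  ->  [[4, 11], [9, 25]]
... * rho(a) = [[4, 11], [9, 25]]  ->  [[115, 319], [261, 724]]
... * rho(b^-1) = [[-2, -1], [3, 1]]  ->  [[727, 204], [1650, 463]]
... * rho(a) = [[4, 11], [9, 25]]  ->  [[4744, 13097], [10767, 29725]]
... * rho(a) = [[4, 11], [9, 25]]  ->  [[136849, 379609], [310593, 861562]]
... * rho(b^-1) = [[-2, -1], [3, 1]]  ->  [[865129, 242760], [1963500, 550969]]
... * rho(a^-1) = [[25, -11], [-9, 4]]  ->  [[19443385, -8545379], [44128779, -19394624]]
... * rho(b^-1) = [[-2, -1], [3, 1]]  ->  [[-64522907, -27988764], [-146441430, -63523403]]
... * rho(b^-1) = [[-2, -1], [3, 1]]  ->  [[45079522, 36534143], [102312651, 82918027]]
... * rho(b^-1) = [[-2, -1], [3, 1]]  ->  [[19443385, -8545379], [44128779, -19394624]]
... * rho(a) = [[4, 11], [9, 25]]  ->  [[865129, 242760], [1963500, 550969]]
... * rho(b^-1) = [[-2, -1], [3, 1]]  ->  [[-1001978, -622369], [-2274093, -1412531]]
... * rho(b^-1) = [[-2, -1], [3, 1]]  ->  [[136849, 379609], [310593, 861562]]
... * rho(b^-1) = [[-2, -1], [3, 1]]  ->  [[865129, 242760], [1963500, 550969]]
tr = 865129 + 550969 = 1416098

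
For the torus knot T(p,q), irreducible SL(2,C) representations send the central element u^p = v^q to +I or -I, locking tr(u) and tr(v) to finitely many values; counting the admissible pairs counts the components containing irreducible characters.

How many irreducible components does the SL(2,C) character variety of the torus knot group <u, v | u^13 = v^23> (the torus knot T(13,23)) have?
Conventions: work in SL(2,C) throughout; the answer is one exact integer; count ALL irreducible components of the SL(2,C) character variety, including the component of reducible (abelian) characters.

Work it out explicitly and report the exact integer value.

In the torus knot group T(13,23), u^13 = v^23 is central, so an irreducible representation sends it to +I or -I (Schur).
On an irreducible component, tr(u) is locked at 2*cos(pi*alpha/13) for some alpha in 1..12, and tr(v) at 2*cos(pi*beta/23) for some beta in 1..22.
The two central values (-1)^alpha I and (-1)^beta I must be the same matrix, so alpha and beta share a parity.
Counting: 6 odd alphas x 11 odd betas + 6 even alphas x 11 even betas = 66 + 66 = 132.
components with irreducible characters: 132; plus the single component of reducible (abelian) characters: total 133.

133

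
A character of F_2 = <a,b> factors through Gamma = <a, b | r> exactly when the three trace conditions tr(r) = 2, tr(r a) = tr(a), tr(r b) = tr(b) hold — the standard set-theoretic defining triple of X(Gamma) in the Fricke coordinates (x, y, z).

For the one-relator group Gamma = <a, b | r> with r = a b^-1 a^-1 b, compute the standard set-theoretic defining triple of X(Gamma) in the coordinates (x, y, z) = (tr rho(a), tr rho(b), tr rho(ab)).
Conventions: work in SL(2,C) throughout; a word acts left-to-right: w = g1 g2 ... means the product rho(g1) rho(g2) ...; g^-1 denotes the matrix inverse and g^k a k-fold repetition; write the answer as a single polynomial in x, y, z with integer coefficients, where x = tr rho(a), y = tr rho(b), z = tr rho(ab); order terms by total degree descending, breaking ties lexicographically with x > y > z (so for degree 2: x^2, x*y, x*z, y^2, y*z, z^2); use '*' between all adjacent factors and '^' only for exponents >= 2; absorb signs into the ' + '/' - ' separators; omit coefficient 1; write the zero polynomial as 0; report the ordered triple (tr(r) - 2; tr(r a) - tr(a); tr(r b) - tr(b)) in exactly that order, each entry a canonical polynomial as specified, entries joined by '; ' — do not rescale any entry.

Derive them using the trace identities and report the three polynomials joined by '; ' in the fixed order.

-x*y*z + x^2 + y^2 + z^2 - 4; -x^2*y*z + x^3 + x*y^2 + x*z^2 - 4*x; -x*y^2*z + x^2*y + y^3 + y*z^2 - 4*y

apply: trace(b a b) = trace(b) * trace(a b) - trace(a) = y*z - x
apply: trace(b a b a) = trace(b a) * trace(b a) - trace(1)   [split at repeated b] = z^2 - 2
use: trace(a^-1 b a b) = trace(b a b) * trace(a) - trace(b a b a) = x*y*z - x^2 - z^2 + 2
apply: trace(a b^-1 a^-1 b) = trace(a^-1 b a) * trace(b) - trace(a^-1 b a b) = -x*y*z + x^2 + y^2 + z^2 - 2
trace(a^2) = trace(a) * trace(a) - trace(1)  (reduce the a square) = x^2 - 2
trace(a b a) = trace(a) * trace(b a) - trace(b)  (reduce the a square) = x*z - y
trace(a b a^2) = trace(a) * trace(a b a) - trace(a b)  (reduce the a square) = x^2*z - x*y - z
apply: trace(a b a^2 b) = trace(a) * trace(b a b a) - trace(b a b)  (reduce the a square) = x*z^2 - y*z - x
trace(b a^2 b^-1 a) = trace(a b a^2) * trace(b) - trace(a b a^2 b)  (eliminate b^-1) = x^2*y*z - x*y^2 - x*z^2 + x
apply: trace(a b^-1 a^-1 b a) = trace(b a^2 b^-1) * trace(a) - trace(b a^2 b^-1 a)  (eliminate a^-1) = -x^2*y*z + x^3 + x*y^2 + x*z^2 - 3*x
apply: trace(b^2) = trace(b) * trace(b) - trace(1) = y^2 - 2
apply: trace(b^2 a b) = trace(b) * trace(b a b) - trace(b a) = y^2*z - x*y - z
apply: trace(b^2 a b a) = trace(b) * trace(a b a b) - trace(a b a) = y*z^2 - x*z - y
apply: trace(a^-1 b^2 a b) = trace(b^2 a b) * trace(a) - trace(b^2 a b a) = x*y^2*z - x^2*y - y*z^2 + y
trace(a b^-1 a^-1 b^2) = trace(a^-1 b^2 a) * trace(b) - trace(a^-1 b^2 a b) = -x*y^2*z + x^2*y + y^3 + y*z^2 - 3*y
assemble the triple (trace(r) - 2; trace(r a) - x; trace(r b) - y)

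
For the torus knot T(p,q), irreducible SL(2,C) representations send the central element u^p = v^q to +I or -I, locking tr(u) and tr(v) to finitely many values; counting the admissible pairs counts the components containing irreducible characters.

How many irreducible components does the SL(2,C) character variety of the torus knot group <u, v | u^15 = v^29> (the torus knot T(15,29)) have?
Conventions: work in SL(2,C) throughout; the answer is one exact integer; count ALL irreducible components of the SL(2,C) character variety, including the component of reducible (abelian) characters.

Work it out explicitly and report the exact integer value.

197

In the torus knot group T(15,29), u^15 = v^29 is central, so an irreducible representation sends it to +I or -I (Schur).
On an irreducible component, tr(u) is locked at 2*cos(pi*alpha/15) for some alpha in 1..14, and tr(v) at 2*cos(pi*beta/29) for some beta in 1..28.
The two central values (-1)^alpha I and (-1)^beta I must be the same matrix, so alpha and beta share a parity.
count pairs: odd alpha (7 choices) x odd beta (14), plus even alpha (7) x even beta (14): 7*14 + 7*14 = 196.
That is 196 components of irreducible characters, and with the reducible (abelian) component the total is 197.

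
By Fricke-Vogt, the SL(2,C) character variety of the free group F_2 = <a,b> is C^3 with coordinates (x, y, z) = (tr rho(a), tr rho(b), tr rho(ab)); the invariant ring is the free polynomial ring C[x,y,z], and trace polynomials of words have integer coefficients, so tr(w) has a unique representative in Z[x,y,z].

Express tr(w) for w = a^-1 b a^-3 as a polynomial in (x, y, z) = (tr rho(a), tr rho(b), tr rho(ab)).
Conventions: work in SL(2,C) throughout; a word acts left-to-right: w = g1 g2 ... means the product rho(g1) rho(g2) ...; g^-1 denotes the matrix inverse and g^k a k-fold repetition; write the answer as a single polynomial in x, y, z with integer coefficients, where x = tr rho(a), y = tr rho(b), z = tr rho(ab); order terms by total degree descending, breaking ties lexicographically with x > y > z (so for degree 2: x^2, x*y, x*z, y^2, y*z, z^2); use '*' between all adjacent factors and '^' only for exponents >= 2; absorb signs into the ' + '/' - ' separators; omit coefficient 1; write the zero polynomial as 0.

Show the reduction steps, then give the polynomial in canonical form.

next, tr(a^-1 b) = tr(b) tr(a) - tr(b a) = x*y - z
next, tr(a^-2 b) = tr(a^-1 b) tr(a) - tr(a^-1 b a) = x^2*y - x*z - y
next, tr(a^-3 b) = tr(a^-2 b) tr(a) - tr(a^-2 b a) = x^3*y - x^2*z - 2*x*y + z
next, tr(a^-1 b a^-3) = tr(a^-3 b) tr(a) - tr(a^-3 b a) = x^4*y - x^3*z - 3*x^2*y + 2*x*z + y

x^4*y - x^3*z - 3*x^2*y + 2*x*z + y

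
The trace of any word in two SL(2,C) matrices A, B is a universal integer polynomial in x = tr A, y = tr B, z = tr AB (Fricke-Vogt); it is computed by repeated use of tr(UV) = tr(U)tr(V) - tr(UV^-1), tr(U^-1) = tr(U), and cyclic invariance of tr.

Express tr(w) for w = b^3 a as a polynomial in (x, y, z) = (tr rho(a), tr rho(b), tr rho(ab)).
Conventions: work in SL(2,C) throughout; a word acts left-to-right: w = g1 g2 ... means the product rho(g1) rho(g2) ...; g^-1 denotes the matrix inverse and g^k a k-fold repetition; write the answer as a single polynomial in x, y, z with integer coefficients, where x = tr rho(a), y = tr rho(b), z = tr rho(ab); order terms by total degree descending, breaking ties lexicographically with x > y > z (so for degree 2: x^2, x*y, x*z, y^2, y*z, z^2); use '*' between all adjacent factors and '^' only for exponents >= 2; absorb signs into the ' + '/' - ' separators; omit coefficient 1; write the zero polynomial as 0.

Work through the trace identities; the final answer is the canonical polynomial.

trace(a b^2) = trace(b) * trace(a b) - trace(a) = y*z - x
trace(b^3 a) = trace(b) * trace(a b^2) - trace(a b) = y^2*z - x*y - z

y^2*z - x*y - z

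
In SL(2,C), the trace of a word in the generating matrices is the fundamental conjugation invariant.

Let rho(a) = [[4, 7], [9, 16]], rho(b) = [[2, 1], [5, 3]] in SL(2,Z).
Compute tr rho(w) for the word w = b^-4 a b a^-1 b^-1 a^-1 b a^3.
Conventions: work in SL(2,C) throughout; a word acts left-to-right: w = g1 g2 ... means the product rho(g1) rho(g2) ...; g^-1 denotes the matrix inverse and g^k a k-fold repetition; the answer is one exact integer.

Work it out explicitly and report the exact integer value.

rho(b^-1) = [[3, -1], [-5, 2]]
... * rho(b^-1) = [[3, -1], [-5, 2]]  ->  [[14, -5], [-25, 9]]
... * rho(b^-1) = [[3, -1], [-5, 2]]  ->  [[67, -24], [-120, 43]]
... * rho(b^-1) = [[3, -1], [-5, 2]]  ->  [[321, -115], [-575, 206]]
... * rho(a) = [[4, 7], [9, 16]]  ->  [[249, 407], [-446, -729]]
... * rho(b) = [[2, 1], [5, 3]]  ->  [[2533, 1470], [-4537, -2633]]
... * rho(a^-1) = [[16, -7], [-9, 4]]  ->  [[27298, -11851], [-48895, 21227]]
... * rho(b^-1) = [[3, -1], [-5, 2]]  ->  [[141149, -51000], [-252820, 91349]]
... * rho(a^-1) = [[16, -7], [-9, 4]]  ->  [[2717384, -1192043], [-4867261, 2135136]]
... * rho(b) = [[2, 1], [5, 3]]  ->  [[-525447, -858745], [941158, 1538147]]
... * rho(a) = [[4, 7], [9, 16]]  ->  [[-9830493, -17418049], [17607955, 31198458]]
... * rho(a) = [[4, 7], [9, 16]]  ->  [[-196084413, -347502235], [351217942, 622431013]]
... * rho(a) = [[4, 7], [9, 16]]  ->  [[-3911857767, -6932626651], [7006750885, 12417421802]]
tr = -3911857767 + 12417421802 = 8505564035

8505564035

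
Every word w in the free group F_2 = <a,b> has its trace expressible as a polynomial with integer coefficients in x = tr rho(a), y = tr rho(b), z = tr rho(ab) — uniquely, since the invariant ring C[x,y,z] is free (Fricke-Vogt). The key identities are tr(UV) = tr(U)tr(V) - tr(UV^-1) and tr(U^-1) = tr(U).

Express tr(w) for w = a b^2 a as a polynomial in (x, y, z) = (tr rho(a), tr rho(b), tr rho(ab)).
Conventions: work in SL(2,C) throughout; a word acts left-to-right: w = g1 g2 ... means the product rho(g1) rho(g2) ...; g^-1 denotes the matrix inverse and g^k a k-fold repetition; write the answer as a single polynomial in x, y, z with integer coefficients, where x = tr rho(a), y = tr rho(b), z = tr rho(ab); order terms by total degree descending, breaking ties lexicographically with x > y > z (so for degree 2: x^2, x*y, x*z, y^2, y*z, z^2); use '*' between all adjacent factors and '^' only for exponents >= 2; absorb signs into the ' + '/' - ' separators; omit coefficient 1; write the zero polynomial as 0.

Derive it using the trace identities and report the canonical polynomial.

trace(b^2 a) = trace(b)*trace(a b) - trace(a) = y*z - x
trace(b^2) = trace(b)*trace(b) - trace(1) = y^2 - 2
trace(a b^2 a) = trace(a)*trace(b^2 a) - trace(b^2) = x*y*z - x^2 - y^2 + 2

x*y*z - x^2 - y^2 + 2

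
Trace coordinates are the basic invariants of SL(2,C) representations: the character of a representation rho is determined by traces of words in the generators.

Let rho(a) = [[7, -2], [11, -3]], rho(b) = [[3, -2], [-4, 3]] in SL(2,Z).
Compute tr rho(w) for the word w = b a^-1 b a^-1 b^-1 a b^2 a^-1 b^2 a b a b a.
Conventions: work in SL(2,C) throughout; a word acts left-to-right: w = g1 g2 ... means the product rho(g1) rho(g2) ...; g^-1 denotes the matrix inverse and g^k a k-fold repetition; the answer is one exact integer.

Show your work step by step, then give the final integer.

rho(b) = [[3, -2], [-4, 3]]
... * rho(a^-1) = [[-3, 2], [-11, 7]]  ->  [[13, -8], [-21, 13]]
... * rho(b) = [[3, -2], [-4, 3]]  ->  [[71, -50], [-115, 81]]
... * rho(a^-1) = [[-3, 2], [-11, 7]]  ->  [[337, -208], [-546, 337]]
... * rho(b^-1) = [[3, 2], [4, 3]]  ->  [[179, 50], [-290, -81]]
... * rho(a) = [[7, -2], [11, -3]]  ->  [[1803, -508], [-2921, 823]]
... * rho(b) = [[3, -2], [-4, 3]]  ->  [[7441, -5130], [-12055, 8311]]
... * rho(b) = [[3, -2], [-4, 3]]  ->  [[42843, -30272], [-69409, 49043]]
... * rho(a^-1) = [[-3, 2], [-11, 7]]  ->  [[204463, -126218], [-331246, 204483]]
... * rho(b) = [[3, -2], [-4, 3]]  ->  [[1118261, -787580], [-1811670, 1275941]]
... * rho(b) = [[3, -2], [-4, 3]]  ->  [[6505103, -4599262], [-10538774, 7451163]]
... * rho(a) = [[7, -2], [11, -3]]  ->  [[-5056161, 787580], [8191375, -1275941]]
... * rho(b) = [[3, -2], [-4, 3]]  ->  [[-18318803, 12475062], [29677889, -20210573]]
... * rho(a) = [[7, -2], [11, -3]]  ->  [[8994061, -787580], [-14571080, 1275941]]
... * rho(b) = [[3, -2], [-4, 3]]  ->  [[30132503, -20350862], [-48817004, 32969983]]
... * rho(a) = [[7, -2], [11, -3]]  ->  [[-12931961, 787580], [20950785, -1275941]]
tr = -12931961 + -1275941 = -14207902

-14207902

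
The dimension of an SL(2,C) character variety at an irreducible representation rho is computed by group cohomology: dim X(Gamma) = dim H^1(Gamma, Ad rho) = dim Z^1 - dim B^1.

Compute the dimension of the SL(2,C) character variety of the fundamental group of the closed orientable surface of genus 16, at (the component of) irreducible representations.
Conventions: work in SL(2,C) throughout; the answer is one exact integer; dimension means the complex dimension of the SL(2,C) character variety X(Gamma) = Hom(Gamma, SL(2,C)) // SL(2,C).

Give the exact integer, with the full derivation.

pi_1 of the closed genus-16 surface has 32 generators bound by the single product-of-commutators relator.
Before the relator condition, cocycle space has dim 3*32 = 96.
H^2 = coker(d_2) is dual to H^0 = 0 at irreducible rho (Poincare duality), so d_2 is onto: dim Z^1 = 93.
Coboundaries contribute dim B^1 = 3 (injective at irreducible rho).
Hence dim X = 93 - 3 = 90.

90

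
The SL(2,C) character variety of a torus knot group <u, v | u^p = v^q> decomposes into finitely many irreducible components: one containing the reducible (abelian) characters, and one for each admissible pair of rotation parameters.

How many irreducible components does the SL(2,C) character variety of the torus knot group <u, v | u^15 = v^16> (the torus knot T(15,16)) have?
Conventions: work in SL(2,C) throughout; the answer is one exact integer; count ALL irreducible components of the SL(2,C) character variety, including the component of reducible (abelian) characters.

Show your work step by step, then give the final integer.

106

In the torus knot group T(15,16), u^15 = v^16 is central, so an irreducible representation sends it to +I or -I (Schur).
So on each irreducible component the traces are pinned: tr(u) = 2*cos(pi*alpha/15) with 1 <= alpha <= 14, tr(v) = 2*cos(pi*beta/16) with 1 <= beta <= 15.
Consistency of u^15 = (-1)^alpha I with v^16 = (-1)^beta I forces alpha = beta (mod 2).
Enumerate parity-matched pairs: 7*8 odd-odd plus 7*7 even-even gives 105.
components with irreducible characters: 105; plus the single component of reducible (abelian) characters: total 106.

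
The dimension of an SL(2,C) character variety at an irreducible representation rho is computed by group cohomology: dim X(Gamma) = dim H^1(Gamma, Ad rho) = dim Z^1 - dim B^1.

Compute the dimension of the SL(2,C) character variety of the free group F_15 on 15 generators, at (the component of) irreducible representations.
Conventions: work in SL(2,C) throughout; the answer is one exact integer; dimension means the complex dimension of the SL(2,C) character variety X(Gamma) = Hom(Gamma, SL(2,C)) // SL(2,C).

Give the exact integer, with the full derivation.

42

Gamma = F_15 has 15 generators and no relators.
Z^1(Gamma, Ad rho) = (sl_2)^15: a cocycle is a free choice of one sl_2 vector per generator, so dim Z^1 = 3*15 = 45.
At an irreducible rho the centralizer of the image in sl_2 is 0, so the coboundary map sl_2 -> Z^1 is injective: dim B^1 = 3.
dim X = dim H^1 = dim Z^1 - dim B^1 = 45 - 3 = 42.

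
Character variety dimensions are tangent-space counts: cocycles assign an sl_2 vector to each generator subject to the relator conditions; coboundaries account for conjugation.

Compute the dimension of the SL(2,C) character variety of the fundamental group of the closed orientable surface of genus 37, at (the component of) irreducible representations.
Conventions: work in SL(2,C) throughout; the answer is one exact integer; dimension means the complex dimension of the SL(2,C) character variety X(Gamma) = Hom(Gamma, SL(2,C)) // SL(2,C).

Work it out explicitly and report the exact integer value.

The genus-37 surface group: 2g = 74 generators, one relator prod [a_i, b_i].
Unconstrained cocycle data is one sl_2 vector per generator (222 dimensions), cut by the relator condition d_2(z) = 0.
d_2 is surjective at irreducible rho (its cokernel H^2 is dual to H^0 = 0), so dim Z^1 = 222 - 3 = 219.
dim B^1 = 3 (coboundaries, injective at irreducible rho).
Hence dim X = 219 - 3 = 216.

216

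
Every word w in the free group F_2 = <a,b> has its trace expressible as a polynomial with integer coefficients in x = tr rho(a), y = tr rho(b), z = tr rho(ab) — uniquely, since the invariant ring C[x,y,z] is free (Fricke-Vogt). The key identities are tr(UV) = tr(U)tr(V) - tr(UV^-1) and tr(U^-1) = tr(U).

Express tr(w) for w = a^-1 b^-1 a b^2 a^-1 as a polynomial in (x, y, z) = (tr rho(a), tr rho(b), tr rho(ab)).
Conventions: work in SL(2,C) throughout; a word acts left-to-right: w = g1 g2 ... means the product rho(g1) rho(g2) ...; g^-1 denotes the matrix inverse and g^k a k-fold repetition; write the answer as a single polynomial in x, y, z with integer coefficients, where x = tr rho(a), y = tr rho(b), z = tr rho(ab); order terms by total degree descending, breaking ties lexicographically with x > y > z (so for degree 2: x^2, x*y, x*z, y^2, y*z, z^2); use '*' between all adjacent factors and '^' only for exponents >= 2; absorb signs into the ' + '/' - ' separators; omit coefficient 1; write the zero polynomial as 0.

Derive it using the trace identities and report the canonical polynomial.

apply: trace(b^2) = trace(b) * trace(b) - trace(1) = y^2 - 2
trace(b^2 a) = trace(b) * trace(a b) - trace(a) = y*z - x
trace(b^2 a^-1) = trace(b^2) * trace(a) - trace(b^2 a) = x*y^2 - y*z - x
trace(b a b^2) = trace(b) * trace(b a b) - trace(b a) = y^2*z - x*y - z
use: trace(a b a b) = trace(a b) * trace(a b) - trace(1) = z^2 - 2
use: trace(a b a) = trace(a) * trace(b a) - trace(b) = x*z - y
apply: trace(b a b^2 a) = trace(b) * trace(a b a b) - trace(a b a) = y*z^2 - x*z - y
use: trace(b a b^2 a^-1) = trace(b a b^2) * trace(a) - trace(b a b^2 a) = x*y^2*z - x^2*y - y*z^2 + y
trace(a b^2 a^-2 b) = trace(b a b^2 a^-1) * trace(a) - trace(b a b^2) = x^2*y^2*z - x^3*y - x*y*z^2 - y^2*z + 2*x*y + z
use: trace(a^-1 b^-1 a b^2 a^-1) = trace(a b^2 a^-2) * trace(b) - trace(a b^2 a^-2 b) = -x^2*y^2*z + x^3*y + x*y^3 + x*y*z^2 - 3*x*y - z

-x^2*y^2*z + x^3*y + x*y^3 + x*y*z^2 - 3*x*y - z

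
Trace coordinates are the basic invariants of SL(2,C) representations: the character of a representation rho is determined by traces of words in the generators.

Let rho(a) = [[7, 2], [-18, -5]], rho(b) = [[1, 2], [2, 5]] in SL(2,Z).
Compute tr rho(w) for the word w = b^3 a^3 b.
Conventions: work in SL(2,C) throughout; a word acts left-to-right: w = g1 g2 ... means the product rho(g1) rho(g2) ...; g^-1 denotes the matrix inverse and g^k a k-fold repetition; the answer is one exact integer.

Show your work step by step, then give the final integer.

-33118

rho(b) = [[1, 2], [2, 5]]
... * rho(b) = [[1, 2], [2, 5]]  ->  [[5, 12], [12, 29]]
... * rho(b) = [[1, 2], [2, 5]]  ->  [[29, 70], [70, 169]]
... * rho(a) = [[7, 2], [-18, -5]]  ->  [[-1057, -292], [-2552, -705]]
... * rho(a) = [[7, 2], [-18, -5]]  ->  [[-2143, -654], [-5174, -1579]]
... * rho(a) = [[7, 2], [-18, -5]]  ->  [[-3229, -1016], [-7796, -2453]]
... * rho(b) = [[1, 2], [2, 5]]  ->  [[-5261, -11538], [-12702, -27857]]
tr = -5261 + -27857 = -33118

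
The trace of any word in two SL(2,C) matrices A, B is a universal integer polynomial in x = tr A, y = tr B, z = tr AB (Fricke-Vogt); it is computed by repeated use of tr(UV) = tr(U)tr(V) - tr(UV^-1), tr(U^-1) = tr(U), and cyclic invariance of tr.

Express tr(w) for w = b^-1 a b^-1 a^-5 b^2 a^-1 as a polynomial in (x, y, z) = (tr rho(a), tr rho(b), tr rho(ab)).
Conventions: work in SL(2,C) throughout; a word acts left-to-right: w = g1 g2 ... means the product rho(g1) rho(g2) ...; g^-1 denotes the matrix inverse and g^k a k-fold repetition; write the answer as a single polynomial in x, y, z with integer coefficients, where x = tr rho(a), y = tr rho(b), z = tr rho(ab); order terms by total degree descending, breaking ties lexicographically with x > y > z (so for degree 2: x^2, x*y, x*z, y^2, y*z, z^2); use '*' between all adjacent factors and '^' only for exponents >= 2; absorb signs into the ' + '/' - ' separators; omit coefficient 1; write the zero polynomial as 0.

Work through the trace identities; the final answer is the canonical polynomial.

trace(a^-1 b) = trace(b) * trace(a) - trace(b a) = x*y - z
trace(a^-2 b) = trace(a^-1 b) * trace(a) - trace(a^-1 b a) = x^2*y - x*z - y
trace(a^-3 b) = trace(a^-2 b) * trace(a) - trace(a^-2 b a) = x^3*y - x^2*z - 2*x*y + z
trace(a^-4 b) = trace(a^-3 b) * trace(a) - trace(a^-3 b a) = x^4*y - x^3*z - 3*x^2*y + 2*x*z + y
trace(b^2 a) = trace(b) * trace(a b) - trace(a) = y*z - x
trace(b^2) = trace(b) * trace(b) - trace(1) = y^2 - 2
trace(b a^2 b) = trace(a) * trace(b^2 a) - trace(b^2) = x*y*z - x^2 - y^2 + 2
trace(b a^2) = trace(a) * trace(b a) - trace(b) = x*z - y
trace(a b^3 a) = trace(b) * trace(b a^2 b) - trace(b a^2) = x*y^2*z - x^2*y - y^3 - x*z + 3*y
trace(a b a b) = trace(b a) * trace(b a) - trace(1)   [split at repeated b] = z^2 - 2
trace(b a b a b) = trace(b) * trace(a b a b) - trace(a b a) = y*z^2 - x*z - y
trace(a b^3 a b) = trace(b) * trace(b a b a b) - trace(b a b a) = y^2*z^2 - x*y*z - y^2 - z^2 + 2
trace(b^3 a b^-1 a) = trace(a b^3 a) * trace(b) - trace(a b^3 a b) = x*y^3*z - x^2*y^2 - y^4 - y^2*z^2 + 4*y^2 + z^2 - 2
trace(a^-1 b^3 a b^-1) = trace(b^3 a b^-1) * trace(a) - trace(b^3 a b^-1 a) = -x*y^3*z + x^2*y^2 + y^4 + y^2*z^2 + x*y*z - x^2 - 4*y^2 - z^2 + 2
trace(b a b^-1 a^-2 b^2) = trace(a^-1 b^3 a b^-1) * trace(a) - trace(a^-1 b^3 a b^-1 a) = -x^2*y^3*z + x^3*y^2 + x*y^4 + x*y^2*z^2 + x^2*y*z - x^3 - 4*x*y^2 - x*z^2 - y*z + 3*x
trace(b^2 a b) = trace(b) * trace(a b^2) - trace(a b) = y^2*z - x*y - z
trace(a^-1 b^2 a b) = trace(b^2 a b) * trace(a) - trace(b^2 a b a) = x*y^2*z - x^2*y - y*z^2 + y
trace(a b a b a b) = trace(a b) * trace(a b a b) - trace(a^-1 b^-1)   [split at repeated a] = z^3 - 3*z
trace(a b a b a) = trace(a) * trace(b a b a) - trace(b a b) = x*z^2 - y*z - x
trace(b^2 a b a b a) = trace(b) * trace(a b a b a b) - trace(a b a b a) = y*z^3 - x*z^2 - 2*y*z + x
trace(a^-1 b^2 a b a b) = trace(b^2 a b a b) * trace(a) - trace(b^2 a b a b a) = x*y^2*z^2 - x^2*y*z - y*z^3 - x*y^2 + 2*y*z + x
trace(a^-2 b^2 a b a b) = trace(a^-1 b^2 a b a b) * trace(a) - trace(a^-1 b^2 a b a b a) = x^2*y^2*z^2 - x^3*y*z - x*y*z^3 - x^2*y^2 - y^2*z^2 + 3*x*y*z + x^2 + y^2 + z^2 - 2
trace(b a b^-1 a^-2 b^2 a) = trace(a^-2 b^2 a b a) * trace(b) - trace(a^-2 b^2 a b a b) = -x^2*y^2*z^2 + x^3*y*z + x*y^3*z + x*y*z^3 - 3*x*y*z - x^2 - z^2 + 2
trace(b^2 a^-1 b a b^-1 a^-2) = trace(b a b^-1 a^-2 b^2) * trace(a) - trace(b a b^-1 a^-2 b^2 a) = -x^3*y^3*z + x^4*y^2 + x^2*y^4 + 2*x^2*y^2*z^2 - x*y^3*z - x*y*z^3 - x^4 - 4*x^2*y^2 - x^2*z^2 + 2*x*y*z + 4*x^2 + z^2 - 2
trace(b a b^-1 a^-1 b^2 a) = trace(a^-1 b^2 a b a) * trace(b) - trace(a^-1 b^2 a b a b) = -x*y^2*z^2 + x^2*y*z + y^3*z + y*z^3 - 3*y*z - x
trace(b^2 a^-1 b a b^-1 a^-1) = trace(b a b^-1 a^-1 b^2) * trace(a) - trace(b a b^-1 a^-1 b^2 a) = -x^2*y^3*z + x^3*y^2 + x*y^4 + 2*x*y^2*z^2 - y^3*z - y*z^3 - x^3 - 4*x*y^2 - x*z^2 + 3*y*z + 3*x
trace(a^-2 b^2 a^-1 b a b^-1 a^-1) = trace(b^2 a^-1 b a b^-1 a^-2) * trace(a) - trace(b^2 a^-1 b a b^-1 a^-1) = -x^4*y^3*z + x^5*y^2 + x^3*y^4 + 2*x^3*y^2*z^2 - x^2*y*z^3 - x^5 - 5*x^3*y^2 - x^3*z^2 - x*y^4 - 2*x*y^2*z^2 + 2*x^2*y*z + y^3*z + y*z^3 + 5*x^3 + 4*x*y^2 + 2*x*z^2 - 3*y*z - 5*x
trace(a b^-1 a^-4 b^2 a^-1 b) = trace(a^-2 b^2 a^-1 b a b^-1 a^-1) * trace(a) - trace(a^-2 b^2 a^-1 b a b^-1) = -x^5*y^3*z + x^6*y^2 + x^4*y^4 + 2*x^4*y^2*z^2 + x^3*y^3*z - x^3*y*z^3 - x^6 - 6*x^4*y^2 - x^4*z^2 - 2*x^2*y^4 - 4*x^2*y^2*z^2 + 2*x^3*y*z + 2*x*y^3*z + 2*x*y*z^3 + 6*x^4 + 8*x^2*y^2 + 3*x^2*z^2 - 5*x*y*z - 9*x^2 - z^2 + 2
trace(a^-4 b^2 a^-1 b^-1 a b^-1) = trace(a b^-1 a^-4 b^2 a^-1) * trace(b) - trace(a b^-1 a^-4 b^2 a^-1 b) = x^5*y^3*z - x^6*y^2 - x^4*y^4 - 2*x^4*y^2*z^2 - x^3*y^3*z + x^3*y*z^3 + x^6 + 7*x^4*y^2 + x^4*z^2 + 2*x^2*y^4 + 4*x^2*y^2*z^2 - 3*x^3*y*z - 2*x*y^3*z - 2*x*y*z^3 - 6*x^4 - 11*x^2*y^2 - 3*x^2*z^2 + 7*x*y*z + 9*x^2 + y^2 + z^2 - 2
trace(a^-3 b^2 a^-1 b^-1 a b^-1) = trace(a b^-1 a^-3 b^2 a^-1) * trace(b) - trace(a b^-1 a^-3 b^2 a^-1 b) = x^4*y^3*z - x^5*y^2 - x^3*y^4 - 2*x^3*y^2*z^2 + x^2*y*z^3 + x^5 + 6*x^3*y^2 + x^3*z^2 + x*y^4 + 2*x*y^2*z^2 - 3*x^2*y*z - y^3*z - y*z^3 - 5*x^3 - 6*x*y^2 - 2*x*z^2 + 4*y*z + 5*x
trace(b^-1 a b^-1 a^-5 b^2 a^-1) = trace(a^-4 b^2 a^-1 b^-1 a b^-1) * trace(a) - trace(a^-4 b^2 a^-1 b^-1 a b^-1 a) = x^6*y^3*z - x^7*y^2 - x^5*y^4 - 2*x^5*y^2*z^2 - 2*x^4*y^3*z + x^4*y*z^3 + x^7 + 8*x^5*y^2 + x^5*z^2 + 3*x^3*y^4 + 6*x^3*y^2*z^2 - 3*x^4*y*z - 2*x^2*y^3*z - 3*x^2*y*z^3 - 7*x^5 - 17*x^3*y^2 - 4*x^3*z^2 - x*y^4 - 2*x*y^2*z^2 + 10*x^2*y*z + y^3*z + y*z^3 + 14*x^3 + 7*x*y^2 + 3*x*z^2 - 4*y*z - 7*x

x^6*y^3*z - x^7*y^2 - x^5*y^4 - 2*x^5*y^2*z^2 - 2*x^4*y^3*z + x^4*y*z^3 + x^7 + 8*x^5*y^2 + x^5*z^2 + 3*x^3*y^4 + 6*x^3*y^2*z^2 - 3*x^4*y*z - 2*x^2*y^3*z - 3*x^2*y*z^3 - 7*x^5 - 17*x^3*y^2 - 4*x^3*z^2 - x*y^4 - 2*x*y^2*z^2 + 10*x^2*y*z + y^3*z + y*z^3 + 14*x^3 + 7*x*y^2 + 3*x*z^2 - 4*y*z - 7*x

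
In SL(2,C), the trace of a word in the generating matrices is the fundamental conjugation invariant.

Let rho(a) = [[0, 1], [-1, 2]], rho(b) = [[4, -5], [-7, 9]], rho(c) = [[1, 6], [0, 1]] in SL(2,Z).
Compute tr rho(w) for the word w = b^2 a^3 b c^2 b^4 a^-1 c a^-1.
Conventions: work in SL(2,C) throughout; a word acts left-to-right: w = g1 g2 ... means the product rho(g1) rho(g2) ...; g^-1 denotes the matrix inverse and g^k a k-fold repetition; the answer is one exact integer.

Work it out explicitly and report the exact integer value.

-1055973260

rho(b) = [[4, -5], [-7, 9]]
... * rho(b) = [[4, -5], [-7, 9]]  ->  [[51, -65], [-91, 116]]
... * rho(a) = [[0, 1], [-1, 2]]  ->  [[65, -79], [-116, 141]]
... * rho(a) = [[0, 1], [-1, 2]]  ->  [[79, -93], [-141, 166]]
... * rho(a) = [[0, 1], [-1, 2]]  ->  [[93, -107], [-166, 191]]
... * rho(b) = [[4, -5], [-7, 9]]  ->  [[1121, -1428], [-2001, 2549]]
... * rho(c) = [[1, 6], [0, 1]]  ->  [[1121, 5298], [-2001, -9457]]
... * rho(c) = [[1, 6], [0, 1]]  ->  [[1121, 12024], [-2001, -21463]]
... * rho(b) = [[4, -5], [-7, 9]]  ->  [[-79684, 102611], [142237, -183162]]
... * rho(b) = [[4, -5], [-7, 9]]  ->  [[-1037013, 1321919], [1851082, -2359643]]
... * rho(b) = [[4, -5], [-7, 9]]  ->  [[-13401485, 17082336], [23921829, -30492197]]
... * rho(b) = [[4, -5], [-7, 9]]  ->  [[-173182292, 220748449], [309132695, -394038918]]
... * rho(a^-1) = [[2, -1], [1, 0]]  ->  [[-125616135, 173182292], [224226472, -309132695]]
... * rho(c) = [[1, 6], [0, 1]]  ->  [[-125616135, -580514518], [224226472, 1036226137]]
... * rho(a^-1) = [[2, -1], [1, 0]]  ->  [[-831746788, 125616135], [1484679081, -224226472]]
tr = -831746788 + -224226472 = -1055973260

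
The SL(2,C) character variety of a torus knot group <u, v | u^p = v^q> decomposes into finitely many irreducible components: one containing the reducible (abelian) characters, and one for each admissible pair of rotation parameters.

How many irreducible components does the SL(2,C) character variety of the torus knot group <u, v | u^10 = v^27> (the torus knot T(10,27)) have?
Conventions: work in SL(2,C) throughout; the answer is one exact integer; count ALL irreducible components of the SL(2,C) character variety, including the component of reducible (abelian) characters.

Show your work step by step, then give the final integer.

In the torus knot group T(10,27), u^10 = v^27 is central, so an irreducible representation sends it to +I or -I (Schur).
So on each irreducible component the traces are pinned: tr(u) = 2*cos(pi*alpha/10) with 1 <= alpha <= 9, tr(v) = 2*cos(pi*beta/27) with 1 <= beta <= 26.
Consistency of u^10 = (-1)^alpha I with v^27 = (-1)^beta I forces alpha = beta (mod 2).
Counting: 5 odd alphas x 13 odd betas + 4 even alphas x 13 even betas = 65 + 52 = 117.
Total: 117 irreducible-character components + 1 reducible (abelian) component = 118.

118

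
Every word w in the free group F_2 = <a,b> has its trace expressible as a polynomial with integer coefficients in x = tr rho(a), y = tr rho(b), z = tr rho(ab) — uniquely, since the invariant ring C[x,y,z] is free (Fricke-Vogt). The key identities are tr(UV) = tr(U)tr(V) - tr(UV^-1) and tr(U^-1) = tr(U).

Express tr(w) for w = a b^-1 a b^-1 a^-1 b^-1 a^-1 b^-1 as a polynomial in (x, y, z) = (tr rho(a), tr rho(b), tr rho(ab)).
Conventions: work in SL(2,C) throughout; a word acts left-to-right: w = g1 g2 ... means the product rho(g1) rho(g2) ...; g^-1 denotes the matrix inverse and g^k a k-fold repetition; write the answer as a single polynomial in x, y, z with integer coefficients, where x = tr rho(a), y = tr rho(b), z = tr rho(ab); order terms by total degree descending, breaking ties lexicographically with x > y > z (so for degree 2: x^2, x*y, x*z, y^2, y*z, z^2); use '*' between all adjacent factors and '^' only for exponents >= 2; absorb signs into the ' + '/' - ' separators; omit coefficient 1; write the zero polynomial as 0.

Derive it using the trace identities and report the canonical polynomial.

tr(b^-1 a) = tr(a)*tr(b) - tr(a b)  (eliminate b^-1) = x*y - z
tr(a b^-2) = tr(b^-1 a)*tr(b) - tr(b^-1 a b)  (eliminate b^-1) = x*y^2 - y*z - x
tr(b^-2 a b^-1) = tr(a b^-2)*tr(b) - tr(a b^-1)  (eliminate b^-1) = x*y^3 - y^2*z - 2*x*y + z
tr(a^2) = tr(a)*tr(a) - tr(1)  (reduce the a square) = x^2 - 2
tr(a^2 b) = tr(a)*tr(b a) - tr(b)  (reduce the a square) = x*z - y
tr(b^-1 a^2) = tr(a^2)*tr(b) - tr(a^2 b)  (eliminate b^-1) = x^2*y - x*z - y
tr(a b^-2 a) = tr(b^-1 a^2)*tr(b) - tr(b^-1 a^2 b)  (eliminate b^-1) = x^2*y^2 - x*y*z - x^2 - y^2 + 2
tr(a b a b) = tr(a b)*tr(a b) - tr(1)  (split on a) = z^2 - 2
tr(a b a b^-1) = tr(a b a)*tr(b) - tr(a b a b)  (eliminate b^-1) = x*y*z - y^2 - z^2 + 2
tr(a b^-2 a b) = tr(a b a b^-1)*tr(b) - tr(a b a)  (eliminate b^-1) = x*y^2*z - y^3 - y*z^2 - x*z + 3*y
tr(b^-2 a b^-1 a) = tr(a b^-2 a)*tr(b) - tr(a b^-2 a b)  (eliminate b^-1) = x^2*y^3 - 2*x*y^2*z - x^2*y + y*z^2 + x*z - y
tr(b^-1 a b^-1 a^-1 b^-1) = tr(b^-2 a b^-1)*tr(a) - tr(b^-2 a b^-1 a)  (eliminate a^-1) = x*y^2*z - x^2*y - y*z^2 + y
tr(a b a^2) = tr(a)*tr(b a^2) - tr(b a)  (reduce the a square) = x^2*z - x*y - z
tr(b a b) = tr(b)*tr(a b) - tr(a)  (reduce the b square) = y*z - x
tr(a b a^2 b) = tr(a)*tr(b a b a) - tr(b a b)  (reduce the a square) = x*z^2 - y*z - x
tr(a b^-1 a b a) = tr(a b a^2)*tr(b) - tr(a b a^2 b)  (eliminate b^-1) = x^2*y*z - x*y^2 - x*z^2 + x
tr(a b a b a b) = tr(a b a b)*tr(a b) - tr(b a)  (split on a) = z^3 - 3*z
tr(a b^-1 a b a b) = tr(a b a b a)*tr(b) - tr(a b a b a b)  (eliminate b^-1) = x*y*z^2 - y^2*z - z^3 - x*y + 3*z
tr(b a b^-1 a b^-1 a) = tr(a b^-1 a b a)*tr(b) - tr(a b^-1 a b a b)  (eliminate b^-1) = x^2*y^2*z - x*y^3 - 2*x*y*z^2 + y^2*z + z^3 + 2*x*y - 3*z
tr(a^-1 b a b^-1 a b^-1) = tr(b a b^-1 a b^-1)*tr(a) - tr(b a b^-1 a b^-1 a)  (eliminate a^-1) = -x^2*y^2*z + x^3*y + x*y^3 + 2*x*y*z^2 - x^2*z - y^2*z - z^3 - 3*x*y + 3*z
tr(a^-1 b a b^-1 a b^-1 a^-1) = tr(a^-1 b a b^-1 a b^-1)*tr(a) - tr(a^-1 b a b^-1 a b^-1 a)  (eliminate a^-1) = -x^3*y^2*z + x^4*y + x^2*y^3 + 2*x^2*y*z^2 - x^3*z - x*y^2*z - x*z^3 - 4*x^2*y + 4*x*z + y
tr(a b^2 a) = tr(b)*tr(a^2 b) - tr(a^2)  (reduce the b square) = x*y*z - x^2 - y^2 + 2
tr(b a^3 b) = tr(a)*tr(a b^2 a) - tr(a b^2)  (reduce the a square) = x^2*y*z - x^3 - x*y^2 - y*z + 3*x
tr(b a^3 b a) = tr(a)*tr(b a b a^2) - tr(b a b a)  (reduce the a square) = x^2*z^2 - x*y*z - x^2 - z^2 + 2
tr(a b a^-1 b a^2) = tr(b a^3 b)*tr(a) - tr(b a^3 b a)  (eliminate a^-1) = x^3*y*z - x^4 - x^2*y^2 - x^2*z^2 + 4*x^2 + z^2 - 2
tr(b a^2 b a b) = tr(b)*tr(a^2 b a b) - tr(a^2 b a)  (reduce the b square) = x*y*z^2 - x^2*z - y^2*z + z
tr(b a b a b) = tr(b)*tr(a b a b) - tr(a b a)  (reduce the b square) = y*z^2 - x*z - y
tr(b a^2 b a b a) = tr(a)*tr(b a b a b a) - tr(b a b a b)  (reduce the a square) = x*z^3 - y*z^2 - 2*x*z + y
tr(a b a^-1 b a^2 b) = tr(b a^2 b a b)*tr(a) - tr(b a^2 b a b a)  (eliminate a^-1) = x^2*y*z^2 - x^3*z - x*y^2*z - x*z^3 + y*z^2 + 3*x*z - y
tr(a b^-1 a b a^-1 b a) = tr(a b a^-1 b a^2)*tr(b) - tr(a b a^-1 b a^2 b)  (eliminate b^-1) = x^3*y^2*z - x^4*y - x^2*y^3 - 2*x^2*y*z^2 + x^3*z + x*y^2*z + x*z^3 + 4*x^2*y - 3*x*z - y
tr(b^2 a b) = tr(b)*tr(a b^2) - tr(a b)  (reduce the b square) = y^2*z - x*y - z
tr(b a b a^2 b) = tr(a)*tr(b^2 a b a) - tr(b^2 a b)  (reduce the a square) = x*y*z^2 - x^2*z - y^2*z + z
tr(a b a^-1 b a b a) = tr(b a b a^2 b)*tr(a) - tr(b a b a^2 b a)  (eliminate a^-1) = x^2*y*z^2 - x^3*z - x*y^2*z - x*z^3 + y*z^2 + 3*x*z - y
tr(b a b a b a b) = tr(b)*tr(a b a b a b) - tr(a b a b a)  (reduce the b square) = y*z^3 - x*z^2 - 2*y*z + x
tr(b a b a b a b a) = tr(a b a b a b)*tr(a b) - tr(b a b a)  (split on a) = z^4 - 4*z^2 + 2
tr(a b a^-1 b a b a b) = tr(b a b a b a b)*tr(a) - tr(b a b a b a b a)  (eliminate a^-1) = x*y*z^3 - x^2*z^2 - z^4 - 2*x*y*z + x^2 + 4*z^2 - 2
tr(a b^-1 a b a^-1 b a b) = tr(a b a^-1 b a b a)*tr(b) - tr(a b a^-1 b a b a b)  (eliminate b^-1) = x^2*y^2*z^2 - x^3*y*z - x*y^3*z - 2*x*y*z^3 + x^2*z^2 + y^2*z^2 + z^4 + 5*x*y*z - x^2 - y^2 - 4*z^2 + 2
tr(b a^-1 b a b^-1 a b^-1 a) = tr(a b^-1 a b a^-1 b a)*tr(b) - tr(a b^-1 a b a^-1 b a b)  (eliminate b^-1) = x^3*y^3*z - x^4*y^2 - x^2*y^4 - 3*x^2*y^2*z^2 + 2*x^3*y*z + 2*x*y^3*z + 3*x*y*z^3 + 4*x^2*y^2 - x^2*z^2 - y^2*z^2 - z^4 - 8*x*y*z + x^2 + 4*z^2 - 2
tr(a^-1 b a b^-1 a b^-1 a^-1 b) = tr(b a^-1 b a b^-1 a b^-1)*tr(a) - tr(b a^-1 b a b^-1 a b^-1 a)  (eliminate a^-1) = -x^3*y^3*z + x^4*y^2 + x^2*y^4 + 3*x^2*y^2*z^2 - 2*x^3*y*z - 2*x*y^3*z - 3*x*y*z^3 - 4*x^2*y^2 + x^2*z^2 + y^2*z^2 + z^4 + 8*x*y*z - 4*z^2 + 2
tr(a b^-1 a b^-1 a^-1 b^-1 a^-1 b) = tr(a^-1 b a b^-1 a b^-1 a^-1)*tr(b) - tr(a^-1 b a b^-1 a b^-1 a^-1 b)  (eliminate b^-1) = -x^2*y^2*z^2 + x^3*y*z + x*y^3*z + 2*x*y*z^3 - x^2*z^2 - y^2*z^2 - z^4 - 4*x*y*z + y^2 + 4*z^2 - 2
tr(a b^-1 a b^-1 a^-1 b^-1 a^-1 b^-1) = tr(a b^-1 a b^-1 a^-1 b^-1 a^-1)*tr(b) - tr(a b^-1 a b^-1 a^-1 b^-1 a^-1 b)  (eliminate b^-1) = x^2*y^2*z^2 - x^3*y*z - 2*x*y*z^3 - x^2*y^2 + x^2*z^2 + z^4 + 4*x*y*z - 4*z^2 + 2

x^2*y^2*z^2 - x^3*y*z - 2*x*y*z^3 - x^2*y^2 + x^2*z^2 + z^4 + 4*x*y*z - 4*z^2 + 2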